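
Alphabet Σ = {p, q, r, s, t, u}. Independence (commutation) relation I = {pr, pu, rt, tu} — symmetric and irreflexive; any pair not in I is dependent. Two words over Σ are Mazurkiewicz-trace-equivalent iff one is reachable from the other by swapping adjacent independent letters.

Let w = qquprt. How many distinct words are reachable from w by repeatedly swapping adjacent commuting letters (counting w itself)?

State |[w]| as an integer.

drop 0:q onto floor
drop 1:q onto {0:q}
drop 2:u onto {1:q}
drop 3:p onto {1:q}
drop 4:r onto {2:u}
drop 5:t onto {3:p}
ground layer = {0:q}
drop-orders for the pieces not yet dropped (sum over which currently-grounded one goes next):
  1 to go: {4} 1  {5} 1
  2 to go: {2,4} 1  {3,5} 1  {4,5} 2
  3 to go: {2,4,5} 3  {3,4,5} 3
  4 to go: {2,3,4,5} 6
  if 0:q drops first: 6 orders

6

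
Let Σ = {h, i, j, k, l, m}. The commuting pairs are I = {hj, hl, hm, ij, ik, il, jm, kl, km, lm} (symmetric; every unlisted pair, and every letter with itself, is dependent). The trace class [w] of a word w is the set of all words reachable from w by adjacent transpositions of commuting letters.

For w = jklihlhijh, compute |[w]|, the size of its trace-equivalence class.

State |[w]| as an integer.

#0=j has no predecessor
#1=k depends on [0:j]
#2=l depends on [0:j]
#3=i has no predecessor
#4=h depends on [1:k, 3:i]
#5=l depends on [2:l]
#6=h depends on [4:h]
#7=i depends on [6:h]
#8=j depends on [1:k, 5:l]
#9=h depends on [7:i]
sources: [0:j, 3:i]
N(rest) = Σ N(rest − s) over sources s of rest; N(one piece) = 1:
  size 1 → [8]=1  [9]=1
  size 2 → [5,8]=1  [7,9]=1  [8,9]=2
  size 3 → [2,5,8]=1  [5,8,9]=3  [6,7,9]=1  [7,8,9]=3
  size 4 → [2,5,8,9]=4  [4,6,7,9]=1  [5,7,8,9]=6  [6,7,8,9]=4
  size 5 → [2,5,7,8,9]=10  [3,4,6,7,9]=1  [4,6,7,8,9]=5  [5,6,7,8,9]=10
  size 6 → [1,4,6,7,8,9]=5  [2,5,6,7,8,9]=20  [3,4,6,7,8,9]=6  [4,5,6,7,8,9]=15
  size 7 → [1,3,4,6,7,8,9]=11  [1,4,5,6,7,8,9]=20  [2,4,5,6,7,8,9]=35  [3,4,5,6,7,8,9]=21
  size 8 → [1,2,4,5,6,7,8,9]=55  [1,3,4,5,6,7,8,9]=52  [2,3,4,5,6,7,8,9]=56
  first=0(j) contributes 163
  first=3(i) contributes 55
|[w]| = 218

218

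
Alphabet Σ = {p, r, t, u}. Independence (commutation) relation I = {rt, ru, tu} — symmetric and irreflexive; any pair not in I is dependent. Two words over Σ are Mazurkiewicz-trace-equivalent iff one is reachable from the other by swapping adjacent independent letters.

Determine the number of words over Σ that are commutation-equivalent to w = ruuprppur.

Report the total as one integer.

6

drop 0:r onto floor
drop 1:u onto floor
drop 2:u onto {1:u}
drop 3:p onto {0:r, 2:u}
drop 4:r onto {3:p}
drop 5:p onto {4:r}
drop 6:p onto {5:p}
drop 7:u onto {6:p}
drop 8:r onto {6:p}
ground layer = {0:r, 1:u}
drop-orders for the pieces not yet dropped (sum over which currently-grounded one goes next):
  1 to go: {7} 1  {8} 1
  2 to go: {7,8} 2
  3 to go: {6,7,8} 2
  4 to go: {5,6,7,8} 2
  5 to go: {4,5,6,7,8} 2
  6 to go: {3,4,5,6,7,8} 2
  7 to go: {0,3,4,5,6,7,8} 2  {2,3,4,5,6,7,8} 2
  if 0:r drops first: 2 orders
  if 1:u drops first: 4 orders
heap linearizations: 6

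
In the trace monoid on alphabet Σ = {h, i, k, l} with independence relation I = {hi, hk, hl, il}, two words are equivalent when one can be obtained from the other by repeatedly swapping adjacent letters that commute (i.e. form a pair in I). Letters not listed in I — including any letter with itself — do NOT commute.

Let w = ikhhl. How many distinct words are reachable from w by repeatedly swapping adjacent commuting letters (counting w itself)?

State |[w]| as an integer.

0(i) covers ∅
1(k) covers 0:i
2(h) covers ∅
3(h) covers 2:h
4(l) covers 1:k
floor of heap: 0:i, 2:h
completions by unplaced set U, small U first (add the entries for U minus each lowest piece of U):
  |U|=1: {3}:1  {4}:1
  |U|=2: {1,4}:1  {2,3}:1  {3,4}:2
  |U|=3: {0,1,4}:1  {1,3,4}:3  {2,3,4}:3
  start at 0(i): 6
  start at 2(h): 4
sum over floor = 10

10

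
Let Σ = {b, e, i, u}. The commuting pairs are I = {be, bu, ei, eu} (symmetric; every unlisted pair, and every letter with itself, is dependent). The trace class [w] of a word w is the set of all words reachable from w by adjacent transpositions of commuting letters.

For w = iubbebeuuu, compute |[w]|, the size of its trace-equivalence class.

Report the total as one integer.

0(i) covers ∅
1(u) covers 0:i
2(b) covers 0:i
3(b) covers 2:b
4(e) covers ∅
5(b) covers 3:b
6(e) covers 4:e
7(u) covers 1:u
8(u) covers 7:u
9(u) covers 8:u
floor of heap: 0:i, 4:e
completions by unplaced set U, small U first (add the entries for U minus each lowest piece of U):
  |U|=1: {5}:1  {6}:1  {9}:1
  |U|=2: {3,5}:1  {4,6}:1  {5,6}:2  {5,9}:2  {6,9}:2  {8,9}:1
  |U|=3: {2,3,5}:1  {3,5,6}:3  {3,5,9}:3  {4,5,6}:3  {4,6,9}:3  {5,6,9}:6  {5,8,9}:3  {6,8,9}:3  {7,8,9}:1
  |U|=4: {1,7,8,9}:1  {2,3,5,6}:4  {2,3,5,9}:4  {3,4,5,6}:6  {3,5,6,9}:12  {3,5,8,9}:6  {4,5,6,9}:12  {4,6,8,9}:6  {5,6,8,9}:12  {5,7,8,9}:4  {6,7,8,9}:4
  |U|=5: {1,5,7,8,9}:5  {1,6,7,8,9}:5  {2,3,4,5,6}:10  {2,3,5,6,9}:20  {2,3,5,8,9}:10  {3,4,5,6,9}:30  {3,5,6,8,9}:30  {3,5,7,8,9}:10  {4,5,6,8,9}:30  {4,6,7,8,9}:10  {5,6,7,8,9}:20
  |U|=6: {1,3,5,7,8,9}:15  {1,4,6,7,8,9}:15  {1,5,6,7,8,9}:30  {2,3,4,5,6,9}:60  {2,3,5,6,8,9}:60  {2,3,5,7,8,9}:20  {3,4,5,6,8,9}:90  {3,5,6,7,8,9}:60  {4,5,6,7,8,9}:60
  |U|=7: {1,2,3,5,7,8,9}:35  {1,3,5,6,7,8,9}:105  {1,4,5,6,7,8,9}:105  {2,3,4,5,6,8,9}:210  {2,3,5,6,7,8,9}:140  {3,4,5,6,7,8,9}:210
  |U|=8: {0,1,2,3,5,7,8,9}:35  {1,2,3,5,6,7,8,9}:280  {1,3,4,5,6,7,8,9}:420  {2,3,4,5,6,7,8,9}:560
  start at 0(i): 1260
  start at 4(e): 315
sum over floor = 1575

1575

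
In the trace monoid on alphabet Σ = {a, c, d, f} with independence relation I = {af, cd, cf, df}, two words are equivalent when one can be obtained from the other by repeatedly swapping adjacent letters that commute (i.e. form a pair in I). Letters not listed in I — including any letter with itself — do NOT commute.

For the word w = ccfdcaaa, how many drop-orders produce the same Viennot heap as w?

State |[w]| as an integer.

0(c) covers ∅
1(c) covers 0:c
2(f) covers ∅
3(d) covers ∅
4(c) covers 1:c
5(a) covers 3:d, 4:c
6(a) covers 5:a
7(a) covers 6:a
floor of heap: 0:c, 2:f, 3:d
completions by unplaced set U, small U first (add the entries for U minus each lowest piece of U):
  |U|=1: {2}:1  {7}:1
  |U|=2: {2,7}:2  {6,7}:1
  |U|=3: {2,6,7}:3  {5,6,7}:1
  |U|=4: {2,5,6,7}:4  {3,5,6,7}:1  {4,5,6,7}:1
  |U|=5: {1,4,5,6,7}:1  {2,3,5,6,7}:5  {2,4,5,6,7}:5  {3,4,5,6,7}:2
  |U|=6: {0,1,4,5,6,7}:1  {1,2,4,5,6,7}:6  {1,3,4,5,6,7}:3  {2,3,4,5,6,7}:12
  start at 0(c): 21
  start at 2(f): 4
  start at 3(d): 7
sum over floor = 32

32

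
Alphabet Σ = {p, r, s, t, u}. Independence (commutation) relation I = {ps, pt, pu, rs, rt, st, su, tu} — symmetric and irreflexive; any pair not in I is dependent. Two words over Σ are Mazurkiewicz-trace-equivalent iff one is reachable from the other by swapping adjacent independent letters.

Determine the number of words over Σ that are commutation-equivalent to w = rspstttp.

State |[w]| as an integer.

drop 0:r onto floor
drop 1:s onto floor
drop 2:p onto {0:r}
drop 3:s onto {1:s}
drop 4:t onto floor
drop 5:t onto {4:t}
drop 6:t onto {5:t}
drop 7:p onto {2:p}
ground layer = {0:r, 1:s, 4:t}
drop-orders for the pieces not yet dropped (sum over which currently-grounded one goes next):
  1 to go: {3} 1  {6} 1  {7} 1
  2 to go: {1,3} 1  {2,7} 1  {3,6} 2  {3,7} 2  {5,6} 1  {6,7} 2
  3 to go: {0,2,7} 1  {1,3,6} 3  {1,3,7} 3  {2,3,7} 3  {2,6,7} 3  {3,5,6} 3  {3,6,7} 6  {4,5,6} 1  {5,6,7} 3
  4 to go: {0,2,3,7} 4  {0,2,6,7} 4  {1,2,3,7} 6  {1,3,5,6} 6  {1,3,6,7} 12  {2,3,6,7} 12  {2,5,6,7} 6  {3,4,5,6} 4  {3,5,6,7} 12  {4,5,6,7} 4
  5 to go: {0,1,2,3,7} 10  {0,2,3,6,7} 20  {0,2,5,6,7} 10  {1,2,3,6,7} 30  {1,3,4,5,6} 10  {1,3,5,6,7} 30  {2,3,5,6,7} 30  {2,4,5,6,7} 10  {3,4,5,6,7} 20
  6 to go: {0,1,2,3,6,7} 60  {0,2,3,5,6,7} 60  {0,2,4,5,6,7} 20  {1,2,3,5,6,7} 90  {1,3,4,5,6,7} 60  {2,3,4,5,6,7} 60
  if 0:r drops first: 210 orders
  if 1:s drops first: 140 orders
  if 4:t drops first: 210 orders
heap linearizations: 560

560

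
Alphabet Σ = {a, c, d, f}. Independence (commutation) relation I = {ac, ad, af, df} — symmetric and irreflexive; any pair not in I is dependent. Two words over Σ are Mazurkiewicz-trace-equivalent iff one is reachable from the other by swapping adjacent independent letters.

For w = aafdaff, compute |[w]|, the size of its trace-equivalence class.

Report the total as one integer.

140

0(a) covers ∅
1(a) covers 0:a
2(f) covers ∅
3(d) covers ∅
4(a) covers 1:a
5(f) covers 2:f
6(f) covers 5:f
floor of heap: 0:a, 2:f, 3:d
completions by unplaced set U, small U first (add the entries for U minus each lowest piece of U):
  |U|=1: {3}:1  {4}:1  {6}:1
  |U|=2: {1,4}:1  {3,4}:2  {3,6}:2  {4,6}:2  {5,6}:1
  |U|=3: {0,1,4}:1  {1,3,4}:3  {1,4,6}:3  {2,5,6}:1  {3,4,6}:6  {3,5,6}:3  {4,5,6}:3
  |U|=4: {0,1,3,4}:4  {0,1,4,6}:4  {1,3,4,6}:12  {1,4,5,6}:6  {2,3,5,6}:4  {2,4,5,6}:4  {3,4,5,6}:12
  |U|=5: {0,1,3,4,6}:20  {0,1,4,5,6}:10  {1,2,4,5,6}:10  {1,3,4,5,6}:30  {2,3,4,5,6}:20
  start at 0(a): 60
  start at 2(f): 60
  start at 3(d): 20
sum over floor = 140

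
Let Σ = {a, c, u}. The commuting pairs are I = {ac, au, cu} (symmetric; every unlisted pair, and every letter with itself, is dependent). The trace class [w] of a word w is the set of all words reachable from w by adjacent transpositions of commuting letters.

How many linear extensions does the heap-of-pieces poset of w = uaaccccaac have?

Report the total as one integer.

1260

#0=u has no predecessor
#1=a has no predecessor
#2=a depends on [1:a]
#3=c has no predecessor
#4=c depends on [3:c]
#5=c depends on [4:c]
#6=c depends on [5:c]
#7=a depends on [2:a]
#8=a depends on [7:a]
#9=c depends on [6:c]
sources: [0:u, 1:a, 3:c]
N(rest) = Σ N(rest − s) over sources s of rest; N(one piece) = 1:
  size 1 → [0]=1  [8]=1  [9]=1
  size 2 → [0,8]=2  [0,9]=2  [6,9]=1  [7,8]=1  [8,9]=2
  size 3 → [0,6,9]=3  [0,7,8]=3  [0,8,9]=6  [2,7,8]=1  [5,6,9]=1  [6,8,9]=3  [7,8,9]=3
  size 4 → [0,2,7,8]=4  [0,5,6,9]=4  [0,6,8,9]=12  [0,7,8,9]=12  [1,2,7,8]=1  [2,7,8,9]=4  [4,5,6,9]=1  [5,6,8,9]=4  [6,7,8,9]=6
  size 5 → [0,1,2,7,8]=5  [0,2,7,8,9]=20  [0,4,5,6,9]=5  [0,5,6,8,9]=20  [0,6,7,8,9]=30  [1,2,7,8,9]=5  [2,6,7,8,9]=10  [3,4,5,6,9]=1  [4,5,6,8,9]=5  [5,6,7,8,9]=10
  size 6 → [0,1,2,7,8,9]=30  [0,2,6,7,8,9]=60  [0,3,4,5,6,9]=6  [0,4,5,6,8,9]=30  [0,5,6,7,8,9]=60  [1,2,6,7,8,9]=15  [2,5,6,7,8,9]=20  [3,4,5,6,8,9]=6  [4,5,6,7,8,9]=15
  size 7 → [0,1,2,6,7,8,9]=105  [0,2,5,6,7,8,9]=140  [0,3,4,5,6,8,9]=42  [0,4,5,6,7,8,9]=105  [1,2,5,6,7,8,9]=35  [2,4,5,6,7,8,9]=35  [3,4,5,6,7,8,9]=21
  size 8 → [0,1,2,5,6,7,8,9]=280  [0,2,4,5,6,7,8,9]=280  [0,3,4,5,6,7,8,9]=168  [1,2,4,5,6,7,8,9]=70  [2,3,4,5,6,7,8,9]=56
  first=0(u) contributes 126
  first=1(a) contributes 504
  first=3(c) contributes 630
|[w]| = 1260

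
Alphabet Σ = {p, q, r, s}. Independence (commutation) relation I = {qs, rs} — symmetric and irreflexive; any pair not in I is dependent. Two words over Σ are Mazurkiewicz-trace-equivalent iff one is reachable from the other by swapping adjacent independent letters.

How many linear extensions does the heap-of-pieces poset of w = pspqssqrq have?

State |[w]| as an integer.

0(p) covers ∅
1(s) covers 0:p
2(p) covers 1:s
3(q) covers 2:p
4(s) covers 2:p
5(s) covers 4:s
6(q) covers 3:q
7(r) covers 6:q
8(q) covers 7:r
floor of heap: 0:p
completions by unplaced set U, small U first (add the entries for U minus each lowest piece of U):
  |U|=1: {5}:1  {8}:1
  |U|=2: {4,5}:1  {5,8}:2  {7,8}:1
  |U|=3: {4,5,8}:3  {5,7,8}:3  {6,7,8}:1
  |U|=4: {3,6,7,8}:1  {4,5,7,8}:6  {5,6,7,8}:4
  |U|=5: {3,5,6,7,8}:5  {4,5,6,7,8}:10
  |U|=6: {3,4,5,6,7,8}:15
  |U|=7: {2,3,4,5,6,7,8}:15
  start at 0(p): 15

15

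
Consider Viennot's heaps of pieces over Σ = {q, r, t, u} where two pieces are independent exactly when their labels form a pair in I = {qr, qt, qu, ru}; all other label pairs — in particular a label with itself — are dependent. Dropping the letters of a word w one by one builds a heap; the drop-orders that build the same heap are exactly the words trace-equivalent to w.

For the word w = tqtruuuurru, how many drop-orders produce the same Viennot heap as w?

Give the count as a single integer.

616

piece 0:t — minimal
piece 1:q — minimal
piece 2:t rests on {0:t}
piece 3:r rests on {2:t}
piece 4:u rests on {2:t}
piece 5:u rests on {4:u}
piece 6:u rests on {5:u}
piece 7:u rests on {6:u}
piece 8:r rests on {3:r}
piece 9:r rests on {8:r}
piece 10:u rests on {7:u}
minimal pieces: {0:t, 1:q}
ways to finish when only these pieces remain (= sum over removing one remaining piece with nothing left below it):
  1 left: {1}→1  {9}→1  {10}→1
  2 left: {1,9}→2  {1,10}→2  {7,10}→1  {8,9}→1  {9,10}→2
  3 left: {1,7,10}→3  {1,8,9}→3  {1,9,10}→6  {3,8,9}→1  {6,7,10}→1  {7,9,10}→3  {8,9,10}→3
  4 left: {1,3,8,9}→4  {1,6,7,10}→4  {1,7,9,10}→12  {1,8,9,10}→12  {3,8,9,10}→4  {5,6,7,10}→1  {6,7,9,10}→4  {7,8,9,10}→6
  5 left: {1,3,8,9,10}→20  {1,5,6,7,10}→5  {1,6,7,9,10}→20  {1,7,8,9,10}→30  {3,7,8,9,10}→10  {4,5,6,7,10}→1  {5,6,7,9,10}→5  {6,7,8,9,10}→10
  6 left: {1,3,7,8,9,10}→60  {1,4,5,6,7,10}→6  {1,5,6,7,9,10}→30  {1,6,7,8,9,10}→60  {3,6,7,8,9,10}→20  {4,5,6,7,9,10}→6  {5,6,7,8,9,10}→15
  7 left: {1,3,6,7,8,9,10}→140  {1,4,5,6,7,9,10}→42  {1,5,6,7,8,9,10}→105  {3,5,6,7,8,9,10}→35  {4,5,6,7,8,9,10}→21
  8 left: {1,3,5,6,7,8,9,10}→280  {1,4,5,6,7,8,9,10}→168  {3,4,5,6,7,8,9,10}→56
  9 left: {1,3,4,5,6,7,8,9,10}→504  {2,3,4,5,6,7,8,9,10}→56
  placing 0:t first → 560 extensions
  placing 1:q first → 56 extensions
total linear extensions = 616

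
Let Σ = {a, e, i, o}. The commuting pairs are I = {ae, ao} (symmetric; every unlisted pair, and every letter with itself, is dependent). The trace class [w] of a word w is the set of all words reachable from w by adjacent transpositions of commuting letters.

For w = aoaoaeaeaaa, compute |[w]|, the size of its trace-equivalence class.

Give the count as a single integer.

330

0(a) covers ∅
1(o) covers ∅
2(a) covers 0:a
3(o) covers 1:o
4(a) covers 2:a
5(e) covers 3:o
6(a) covers 4:a
7(e) covers 5:e
8(a) covers 6:a
9(a) covers 8:a
10(a) covers 9:a
floor of heap: 0:a, 1:o
completions by unplaced set U, small U first (add the entries for U minus each lowest piece of U):
  |U|=1: {7}:1  {10}:1
  |U|=2: {5,7}:1  {7,10}:2  {9,10}:1
  |U|=3: {3,5,7}:1  {5,7,10}:3  {7,9,10}:3  {8,9,10}:1
  |U|=4: {1,3,5,7}:1  {3,5,7,10}:4  {5,7,9,10}:6  {6,8,9,10}:1  {7,8,9,10}:4
  |U|=5: {1,3,5,7,10}:5  {3,5,7,9,10}:10  {4,6,8,9,10}:1  {5,7,8,9,10}:10  {6,7,8,9,10}:5
  |U|=6: {1,3,5,7,9,10}:15  {2,4,6,8,9,10}:1  {3,5,7,8,9,10}:20  {4,6,7,8,9,10}:6  {5,6,7,8,9,10}:15
  |U|=7: {0,2,4,6,8,9,10}:1  {1,3,5,7,8,9,10}:35  {2,4,6,7,8,9,10}:7  {3,5,6,7,8,9,10}:35  {4,5,6,7,8,9,10}:21
  |U|=8: {0,2,4,6,7,8,9,10}:8  {1,3,5,6,7,8,9,10}:70  {2,4,5,6,7,8,9,10}:28  {3,4,5,6,7,8,9,10}:56
  |U|=9: {0,2,4,5,6,7,8,9,10}:36  {1,3,4,5,6,7,8,9,10}:126  {2,3,4,5,6,7,8,9,10}:84
  start at 0(a): 210
  start at 1(o): 120
sum over floor = 330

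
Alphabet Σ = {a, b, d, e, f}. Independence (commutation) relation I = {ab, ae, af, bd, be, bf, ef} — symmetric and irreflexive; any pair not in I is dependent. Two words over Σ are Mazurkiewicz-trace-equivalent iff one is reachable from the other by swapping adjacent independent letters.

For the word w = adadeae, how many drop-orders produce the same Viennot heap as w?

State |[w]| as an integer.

#0=a has no predecessor
#1=d depends on [0:a]
#2=a depends on [1:d]
#3=d depends on [2:a]
#4=e depends on [3:d]
#5=a depends on [3:d]
#6=e depends on [4:e]
sources: [0:a]
N(rest) = Σ N(rest − s) over sources s of rest; N(one piece) = 1:
  size 1 → [5]=1  [6]=1
  size 2 → [4,6]=1  [5,6]=2
  size 3 → [4,5,6]=3
  size 4 → [3,4,5,6]=3
  size 5 → [2,3,4,5,6]=3
  first=0(a) contributes 3

3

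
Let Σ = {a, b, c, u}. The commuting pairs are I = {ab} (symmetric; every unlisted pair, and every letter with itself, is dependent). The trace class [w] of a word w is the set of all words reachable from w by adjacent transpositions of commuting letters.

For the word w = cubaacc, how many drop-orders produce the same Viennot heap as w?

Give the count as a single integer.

drop 0:c onto floor
drop 1:u onto {0:c}
drop 2:b onto {1:u}
drop 3:a onto {1:u}
drop 4:a onto {3:a}
drop 5:c onto {2:b, 4:a}
drop 6:c onto {5:c}
ground layer = {0:c}
drop-orders for the pieces not yet dropped (sum over which currently-grounded one goes next):
  1 to go: {6} 1
  2 to go: {5,6} 1
  3 to go: {2,5,6} 1  {4,5,6} 1
  4 to go: {2,4,5,6} 2  {3,4,5,6} 1
  5 to go: {2,3,4,5,6} 3
  if 0:c drops first: 3 orders

3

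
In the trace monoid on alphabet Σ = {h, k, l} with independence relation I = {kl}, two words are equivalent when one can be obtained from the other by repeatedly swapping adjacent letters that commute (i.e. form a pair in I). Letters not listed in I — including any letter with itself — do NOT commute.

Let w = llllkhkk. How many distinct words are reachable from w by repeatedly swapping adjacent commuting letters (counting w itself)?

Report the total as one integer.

piece 0:l — minimal
piece 1:l rests on {0:l}
piece 2:l rests on {1:l}
piece 3:l rests on {2:l}
piece 4:k — minimal
piece 5:h rests on {3:l, 4:k}
piece 6:k rests on {5:h}
piece 7:k rests on {6:k}
minimal pieces: {0:l, 4:k}
ways to finish when only these pieces remain (= sum over removing one remaining piece with nothing left below it):
  1 left: {7}→1
  2 left: {6,7}→1
  3 left: {5,6,7}→1
  4 left: {3,5,6,7}→1  {4,5,6,7}→1
  5 left: {2,3,5,6,7}→1  {3,4,5,6,7}→2
  6 left: {1,2,3,5,6,7}→1  {2,3,4,5,6,7}→3
  placing 0:l first → 4 extensions
  placing 4:k first → 1 extensions
total linear extensions = 5

5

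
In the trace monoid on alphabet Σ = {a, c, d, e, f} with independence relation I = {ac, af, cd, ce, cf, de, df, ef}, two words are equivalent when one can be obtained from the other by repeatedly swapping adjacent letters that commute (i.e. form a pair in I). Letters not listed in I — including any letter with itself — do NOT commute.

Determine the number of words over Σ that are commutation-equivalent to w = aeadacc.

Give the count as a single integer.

21

#0=a has no predecessor
#1=e depends on [0:a]
#2=a depends on [1:e]
#3=d depends on [2:a]
#4=a depends on [3:d]
#5=c has no predecessor
#6=c depends on [5:c]
sources: [0:a, 5:c]
N(rest) = Σ N(rest − s) over sources s of rest; N(one piece) = 1:
  size 1 → [4]=1  [6]=1
  size 2 → [3,4]=1  [4,6]=2  [5,6]=1
  size 3 → [2,3,4]=1  [3,4,6]=3  [4,5,6]=3
  size 4 → [1,2,3,4]=1  [2,3,4,6]=4  [3,4,5,6]=6
  size 5 → [0,1,2,3,4]=1  [1,2,3,4,6]=5  [2,3,4,5,6]=10
  first=0(a) contributes 15
  first=5(c) contributes 6
|[w]| = 21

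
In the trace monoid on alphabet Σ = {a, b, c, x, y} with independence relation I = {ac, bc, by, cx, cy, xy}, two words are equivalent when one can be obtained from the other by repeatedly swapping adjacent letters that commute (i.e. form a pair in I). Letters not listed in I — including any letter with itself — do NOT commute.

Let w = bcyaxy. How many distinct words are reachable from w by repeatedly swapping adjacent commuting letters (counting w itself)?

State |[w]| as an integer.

24

#0=b has no predecessor
#1=c has no predecessor
#2=y has no predecessor
#3=a depends on [0:b, 2:y]
#4=x depends on [3:a]
#5=y depends on [3:a]
sources: [0:b, 1:c, 2:y]
N(rest) = Σ N(rest − s) over sources s of rest; N(one piece) = 1:
  size 1 → [1]=1  [4]=1  [5]=1
  size 2 → [1,4]=2  [1,5]=2  [4,5]=2
  size 3 → [1,4,5]=6  [3,4,5]=2
  size 4 → [0,3,4,5]=2  [1,3,4,5]=8  [2,3,4,5]=2
  first=0(b) contributes 10
  first=1(c) contributes 4
  first=2(y) contributes 10
|[w]| = 24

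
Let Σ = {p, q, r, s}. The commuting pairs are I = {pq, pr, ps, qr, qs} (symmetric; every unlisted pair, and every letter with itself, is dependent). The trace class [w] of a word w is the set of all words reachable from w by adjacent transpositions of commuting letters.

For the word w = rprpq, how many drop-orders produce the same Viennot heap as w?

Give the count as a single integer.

30

drop 0:r onto floor
drop 1:p onto floor
drop 2:r onto {0:r}
drop 3:p onto {1:p}
drop 4:q onto floor
ground layer = {0:r, 1:p, 4:q}
drop-orders for the pieces not yet dropped (sum over which currently-grounded one goes next):
  1 to go: {2} 1  {3} 1  {4} 1
  2 to go: {0,2} 1  {1,3} 1  {2,3} 2  {2,4} 2  {3,4} 2
  3 to go: {0,2,3} 3  {0,2,4} 3  {1,2,3} 3  {1,3,4} 3  {2,3,4} 6
  if 0:r drops first: 12 orders
  if 1:p drops first: 12 orders
  if 4:q drops first: 6 orders
heap linearizations: 30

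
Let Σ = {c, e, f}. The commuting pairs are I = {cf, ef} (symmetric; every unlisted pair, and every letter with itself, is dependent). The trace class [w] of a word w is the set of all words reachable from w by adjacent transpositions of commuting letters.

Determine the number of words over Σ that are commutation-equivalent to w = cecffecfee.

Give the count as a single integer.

drop 0:c onto floor
drop 1:e onto {0:c}
drop 2:c onto {1:e}
drop 3:f onto floor
drop 4:f onto {3:f}
drop 5:e onto {2:c}
drop 6:c onto {5:e}
drop 7:f onto {4:f}
drop 8:e onto {6:c}
drop 9:e onto {8:e}
ground layer = {0:c, 3:f}
drop-orders for the pieces not yet dropped (sum over which currently-grounded one goes next):
  1 to go: {7} 1  {9} 1
  2 to go: {4,7} 1  {7,9} 2  {8,9} 1
  3 to go: {3,4,7} 1  {4,7,9} 3  {6,8,9} 1  {7,8,9} 3
  4 to go: {3,4,7,9} 4  {4,7,8,9} 6  {5,6,8,9} 1  {6,7,8,9} 4
  5 to go: {2,5,6,8,9} 1  {3,4,7,8,9} 10  {4,6,7,8,9} 10  {5,6,7,8,9} 5
  6 to go: {1,2,5,6,8,9} 1  {2,5,6,7,8,9} 6  {3,4,6,7,8,9} 20  {4,5,6,7,8,9} 15
  7 to go: {0,1,2,5,6,8,9} 1  {1,2,5,6,7,8,9} 7  {2,4,5,6,7,8,9} 21  {3,4,5,6,7,8,9} 35
  8 to go: {0,1,2,5,6,7,8,9} 8  {1,2,4,5,6,7,8,9} 28  {2,3,4,5,6,7,8,9} 56
  if 0:c drops first: 84 orders
  if 3:f drops first: 36 orders
heap linearizations: 120

120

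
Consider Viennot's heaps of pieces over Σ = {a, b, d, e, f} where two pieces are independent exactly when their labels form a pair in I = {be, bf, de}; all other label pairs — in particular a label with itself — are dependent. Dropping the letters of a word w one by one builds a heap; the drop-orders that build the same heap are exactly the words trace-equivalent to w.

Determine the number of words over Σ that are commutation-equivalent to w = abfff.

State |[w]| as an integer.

#0=a has no predecessor
#1=b depends on [0:a]
#2=f depends on [0:a]
#3=f depends on [2:f]
#4=f depends on [3:f]
sources: [0:a]
N(rest) = Σ N(rest − s) over sources s of rest; N(one piece) = 1:
  size 1 → [1]=1  [4]=1
  size 2 → [1,4]=2  [3,4]=1
  size 3 → [1,3,4]=3  [2,3,4]=1
  first=0(a) contributes 4

4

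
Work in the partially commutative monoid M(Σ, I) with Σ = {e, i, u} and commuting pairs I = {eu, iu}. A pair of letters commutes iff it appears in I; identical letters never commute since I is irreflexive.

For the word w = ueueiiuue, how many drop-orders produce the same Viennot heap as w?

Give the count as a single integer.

piece 0:u — minimal
piece 1:e — minimal
piece 2:u rests on {0:u}
piece 3:e rests on {1:e}
piece 4:i rests on {3:e}
piece 5:i rests on {4:i}
piece 6:u rests on {2:u}
piece 7:u rests on {6:u}
piece 8:e rests on {5:i}
minimal pieces: {0:u, 1:e}
ways to finish when only these pieces remain (= sum over removing one remaining piece with nothing left below it):
  1 left: {7}→1  {8}→1
  2 left: {5,8}→1  {6,7}→1  {7,8}→2
  3 left: {2,6,7}→1  {4,5,8}→1  {5,7,8}→3  {6,7,8}→3
  4 left: {0,2,6,7}→1  {2,6,7,8}→4  {3,4,5,8}→1  {4,5,7,8}→4  {5,6,7,8}→6
  5 left: {0,2,6,7,8}→5  {1,3,4,5,8}→1  {2,5,6,7,8}→10  {3,4,5,7,8}→5  {4,5,6,7,8}→10
  6 left: {0,2,5,6,7,8}→15  {1,3,4,5,7,8}→6  {2,4,5,6,7,8}→20  {3,4,5,6,7,8}→15
  7 left: {0,2,4,5,6,7,8}→35  {1,3,4,5,6,7,8}→21  {2,3,4,5,6,7,8}→35
  placing 0:u first → 56 extensions
  placing 1:e first → 70 extensions
total linear extensions = 126

126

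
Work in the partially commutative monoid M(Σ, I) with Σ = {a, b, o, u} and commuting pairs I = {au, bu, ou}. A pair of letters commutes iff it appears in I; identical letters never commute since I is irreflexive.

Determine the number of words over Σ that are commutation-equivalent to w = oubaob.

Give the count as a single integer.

#0=o has no predecessor
#1=u has no predecessor
#2=b depends on [0:o]
#3=a depends on [2:b]
#4=o depends on [3:a]
#5=b depends on [4:o]
sources: [0:o, 1:u]
N(rest) = Σ N(rest − s) over sources s of rest; N(one piece) = 1:
  size 1 → [1]=1  [5]=1
  size 2 → [1,5]=2  [4,5]=1
  size 3 → [1,4,5]=3  [3,4,5]=1
  size 4 → [1,3,4,5]=4  [2,3,4,5]=1
  first=0(o) contributes 5
  first=1(u) contributes 1
|[w]| = 6

6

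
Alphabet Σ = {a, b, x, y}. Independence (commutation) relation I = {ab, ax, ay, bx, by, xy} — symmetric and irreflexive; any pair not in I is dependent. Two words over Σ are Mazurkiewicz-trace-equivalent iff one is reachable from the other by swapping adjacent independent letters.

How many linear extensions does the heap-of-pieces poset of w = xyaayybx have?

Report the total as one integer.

1680

0(x) covers ∅
1(y) covers ∅
2(a) covers ∅
3(a) covers 2:a
4(y) covers 1:y
5(y) covers 4:y
6(b) covers ∅
7(x) covers 0:x
floor of heap: 0:x, 1:y, 2:a, 6:b
completions by unplaced set U, small U first (add the entries for U minus each lowest piece of U):
  |U|=1: {3}:1  {5}:1  {6}:1  {7}:1
  |U|=2: {0,7}:1  {2,3}:1  {3,5}:2  {3,6}:2  {3,7}:2  {4,5}:1  {5,6}:2  {5,7}:2  {6,7}:2
  |U|=3: {0,3,7}:3  {0,5,7}:3  {0,6,7}:3  {1,4,5}:1  {2,3,5}:3  {2,3,6}:3  {2,3,7}:3  {3,4,5}:3  {3,5,6}:6  {3,5,7}:6  {3,6,7}:6  {4,5,6}:3  {4,5,7}:3  {5,6,7}:6
  |U|=4: {0,2,3,7}:6  {0,3,5,7}:12  {0,3,6,7}:12  {0,4,5,7}:6  {0,5,6,7}:12  {1,3,4,5}:4  {1,4,5,6}:4  {1,4,5,7}:4  {2,3,4,5}:6  {2,3,5,6}:12  {2,3,5,7}:12  {2,3,6,7}:12  {3,4,5,6}:12  {3,4,5,7}:12  {3,5,6,7}:24  {4,5,6,7}:12
  |U|=5: {0,1,4,5,7}:10  {0,2,3,5,7}:30  {0,2,3,6,7}:30  {0,3,4,5,7}:30  {0,3,5,6,7}:60  {0,4,5,6,7}:30  {1,2,3,4,5}:10  {1,3,4,5,6}:20  {1,3,4,5,7}:20  {1,4,5,6,7}:20  {2,3,4,5,6}:30  {2,3,4,5,7}:30  {2,3,5,6,7}:60  {3,4,5,6,7}:60
  |U|=6: {0,1,3,4,5,7}:60  {0,1,4,5,6,7}:60  {0,2,3,4,5,7}:90  {0,2,3,5,6,7}:180  {0,3,4,5,6,7}:180  {1,2,3,4,5,6}:60  {1,2,3,4,5,7}:60  {1,3,4,5,6,7}:120  {2,3,4,5,6,7}:180
  start at 0(x): 420
  start at 1(y): 630
  start at 2(a): 420
  start at 6(b): 210
sum over floor = 1680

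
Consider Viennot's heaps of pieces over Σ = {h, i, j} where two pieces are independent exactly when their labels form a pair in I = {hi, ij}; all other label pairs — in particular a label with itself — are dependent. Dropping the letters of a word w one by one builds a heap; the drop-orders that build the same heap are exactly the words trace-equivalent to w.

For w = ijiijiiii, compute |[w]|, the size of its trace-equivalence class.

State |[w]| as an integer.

36

piece 0:i — minimal
piece 1:j — minimal
piece 2:i rests on {0:i}
piece 3:i rests on {2:i}
piece 4:j rests on {1:j}
piece 5:i rests on {3:i}
piece 6:i rests on {5:i}
piece 7:i rests on {6:i}
piece 8:i rests on {7:i}
minimal pieces: {0:i, 1:j}
ways to finish when only these pieces remain (= sum over removing one remaining piece with nothing left below it):
  1 left: {4}→1  {8}→1
  2 left: {1,4}→1  {4,8}→2  {7,8}→1
  3 left: {1,4,8}→3  {4,7,8}→3  {6,7,8}→1
  4 left: {1,4,7,8}→6  {4,6,7,8}→4  {5,6,7,8}→1
  5 left: {1,4,6,7,8}→10  {3,5,6,7,8}→1  {4,5,6,7,8}→5
  6 left: {1,4,5,6,7,8}→15  {2,3,5,6,7,8}→1  {3,4,5,6,7,8}→6
  7 left: {0,2,3,5,6,7,8}→1  {1,3,4,5,6,7,8}→21  {2,3,4,5,6,7,8}→7
  placing 0:i first → 28 extensions
  placing 1:j first → 8 extensions
total linear extensions = 36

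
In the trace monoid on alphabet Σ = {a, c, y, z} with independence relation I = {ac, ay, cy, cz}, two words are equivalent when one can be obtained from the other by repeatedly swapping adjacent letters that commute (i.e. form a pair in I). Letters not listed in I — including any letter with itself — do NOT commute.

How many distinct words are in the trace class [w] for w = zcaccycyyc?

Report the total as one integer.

#0=z has no predecessor
#1=c has no predecessor
#2=a depends on [0:z]
#3=c depends on [1:c]
#4=c depends on [3:c]
#5=y depends on [0:z]
#6=c depends on [4:c]
#7=y depends on [5:y]
#8=y depends on [7:y]
#9=c depends on [6:c]
sources: [0:z, 1:c]
N(rest) = Σ N(rest − s) over sources s of rest; N(one piece) = 1:
  size 1 → [2]=1  [8]=1  [9]=1
  size 2 → [2,8]=2  [2,9]=2  [6,9]=1  [7,8]=1  [8,9]=2
  size 3 → [2,6,9]=3  [2,7,8]=3  [2,8,9]=6  [4,6,9]=1  [5,7,8]=1  [6,8,9]=3  [7,8,9]=3
  size 4 → [2,4,6,9]=4  [2,5,7,8]=4  [2,6,8,9]=12  [2,7,8,9]=12  [3,4,6,9]=1  [4,6,8,9]=4  [5,7,8,9]=4  [6,7,8,9]=6
  size 5 → [0,2,5,7,8]=4  [1,3,4,6,9]=1  [2,3,4,6,9]=5  [2,4,6,8,9]=20  [2,5,7,8,9]=20  [2,6,7,8,9]=30  [3,4,6,8,9]=5  [4,6,7,8,9]=10  [5,6,7,8,9]=10
  size 6 → [0,2,5,7,8,9]=24  [1,2,3,4,6,9]=6  [1,3,4,6,8,9]=6  [2,3,4,6,8,9]=30  [2,4,6,7,8,9]=60  [2,5,6,7,8,9]=60  [3,4,6,7,8,9]=15  [4,5,6,7,8,9]=20
  size 7 → [0,2,5,6,7,8,9]=84  [1,2,3,4,6,8,9]=42  [1,3,4,6,7,8,9]=21  [2,3,4,6,7,8,9]=105  [2,4,5,6,7,8,9]=140  [3,4,5,6,7,8,9]=35
  size 8 → [0,2,4,5,6,7,8,9]=224  [1,2,3,4,6,7,8,9]=168  [1,3,4,5,6,7,8,9]=56  [2,3,4,5,6,7,8,9]=280
  first=0(z) contributes 504
  first=1(c) contributes 504
|[w]| = 1008

1008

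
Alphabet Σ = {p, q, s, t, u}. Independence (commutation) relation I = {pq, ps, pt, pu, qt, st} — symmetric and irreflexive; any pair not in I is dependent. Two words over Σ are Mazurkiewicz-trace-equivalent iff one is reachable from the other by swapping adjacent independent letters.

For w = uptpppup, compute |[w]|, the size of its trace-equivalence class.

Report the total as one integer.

56

0(u) covers ∅
1(p) covers ∅
2(t) covers 0:u
3(p) covers 1:p
4(p) covers 3:p
5(p) covers 4:p
6(u) covers 2:t
7(p) covers 5:p
floor of heap: 0:u, 1:p
completions by unplaced set U, small U first (add the entries for U minus each lowest piece of U):
  |U|=1: {6}:1  {7}:1
  |U|=2: {2,6}:1  {5,7}:1  {6,7}:2
  |U|=3: {0,2,6}:1  {2,6,7}:3  {4,5,7}:1  {5,6,7}:3
  |U|=4: {0,2,6,7}:4  {2,5,6,7}:6  {3,4,5,7}:1  {4,5,6,7}:4
  |U|=5: {0,2,5,6,7}:10  {1,3,4,5,7}:1  {2,4,5,6,7}:10  {3,4,5,6,7}:5
  |U|=6: {0,2,4,5,6,7}:20  {1,3,4,5,6,7}:6  {2,3,4,5,6,7}:15
  start at 0(u): 21
  start at 1(p): 35
sum over floor = 56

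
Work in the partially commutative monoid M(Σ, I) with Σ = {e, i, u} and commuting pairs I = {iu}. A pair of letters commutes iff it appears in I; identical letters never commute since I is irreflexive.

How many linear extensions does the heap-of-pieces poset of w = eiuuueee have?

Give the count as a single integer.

0(e) covers ∅
1(i) covers 0:e
2(u) covers 0:e
3(u) covers 2:u
4(u) covers 3:u
5(e) covers 1:i, 4:u
6(e) covers 5:e
7(e) covers 6:e
floor of heap: 0:e
completions by unplaced set U, small U first (add the entries for U minus each lowest piece of U):
  |U|=1: {7}:1
  |U|=2: {6,7}:1
  |U|=3: {5,6,7}:1
  |U|=4: {1,5,6,7}:1  {4,5,6,7}:1
  |U|=5: {1,4,5,6,7}:2  {3,4,5,6,7}:1
  |U|=6: {1,3,4,5,6,7}:3  {2,3,4,5,6,7}:1
  start at 0(e): 4

4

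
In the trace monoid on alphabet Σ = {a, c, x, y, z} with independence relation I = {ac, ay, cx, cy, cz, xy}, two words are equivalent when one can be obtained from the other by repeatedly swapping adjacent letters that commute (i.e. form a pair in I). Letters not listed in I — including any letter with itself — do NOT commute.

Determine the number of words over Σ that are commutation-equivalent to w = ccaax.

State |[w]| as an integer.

10

drop 0:c onto floor
drop 1:c onto {0:c}
drop 2:a onto floor
drop 3:a onto {2:a}
drop 4:x onto {3:a}
ground layer = {0:c, 2:a}
drop-orders for the pieces not yet dropped (sum over which currently-grounded one goes next):
  1 to go: {1} 1  {4} 1
  2 to go: {0,1} 1  {1,4} 2  {3,4} 1
  3 to go: {0,1,4} 3  {1,3,4} 3  {2,3,4} 1
  if 0:c drops first: 4 orders
  if 2:a drops first: 6 orders
heap linearizations: 10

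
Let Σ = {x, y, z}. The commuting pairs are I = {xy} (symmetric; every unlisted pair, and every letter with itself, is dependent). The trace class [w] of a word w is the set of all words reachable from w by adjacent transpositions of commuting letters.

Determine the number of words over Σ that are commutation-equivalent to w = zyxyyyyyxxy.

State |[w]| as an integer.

0(z) covers ∅
1(y) covers 0:z
2(x) covers 0:z
3(y) covers 1:y
4(y) covers 3:y
5(y) covers 4:y
6(y) covers 5:y
7(y) covers 6:y
8(x) covers 2:x
9(x) covers 8:x
10(y) covers 7:y
floor of heap: 0:z
completions by unplaced set U, small U first (add the entries for U minus each lowest piece of U):
  |U|=1: {9}:1  {10}:1
  |U|=2: {7,10}:1  {8,9}:1  {9,10}:2
  |U|=3: {2,8,9}:1  {6,7,10}:1  {7,9,10}:3  {8,9,10}:3
  |U|=4: {2,8,9,10}:4  {5,6,7,10}:1  {6,7,9,10}:4  {7,8,9,10}:6
  |U|=5: {2,7,8,9,10}:10  {4,5,6,7,10}:1  {5,6,7,9,10}:5  {6,7,8,9,10}:10
  |U|=6: {2,6,7,8,9,10}:20  {3,4,5,6,7,10}:1  {4,5,6,7,9,10}:6  {5,6,7,8,9,10}:15
  |U|=7: {1,3,4,5,6,7,10}:1  {2,5,6,7,8,9,10}:35  {3,4,5,6,7,9,10}:7  {4,5,6,7,8,9,10}:21
  |U|=8: {1,3,4,5,6,7,9,10}:8  {2,4,5,6,7,8,9,10}:56  {3,4,5,6,7,8,9,10}:28
  |U|=9: {1,3,4,5,6,7,8,9,10}:36  {2,3,4,5,6,7,8,9,10}:84
  start at 0(z): 120

120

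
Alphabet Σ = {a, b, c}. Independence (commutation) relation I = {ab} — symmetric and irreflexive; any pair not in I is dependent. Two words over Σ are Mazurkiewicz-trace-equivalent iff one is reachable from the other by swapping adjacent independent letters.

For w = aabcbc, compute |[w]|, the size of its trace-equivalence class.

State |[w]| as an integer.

3

drop 0:a onto floor
drop 1:a onto {0:a}
drop 2:b onto floor
drop 3:c onto {1:a, 2:b}
drop 4:b onto {3:c}
drop 5:c onto {4:b}
ground layer = {0:a, 2:b}
drop-orders for the pieces not yet dropped (sum over which currently-grounded one goes next):
  1 to go: {5} 1
  2 to go: {4,5} 1
  3 to go: {3,4,5} 1
  4 to go: {1,3,4,5} 1  {2,3,4,5} 1
  if 0:a drops first: 2 orders
  if 2:b drops first: 1 orders
heap linearizations: 3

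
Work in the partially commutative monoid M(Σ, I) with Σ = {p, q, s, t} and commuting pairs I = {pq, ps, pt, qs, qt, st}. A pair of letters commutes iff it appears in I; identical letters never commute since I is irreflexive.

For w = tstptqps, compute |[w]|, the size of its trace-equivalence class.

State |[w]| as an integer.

#0=t has no predecessor
#1=s has no predecessor
#2=t depends on [0:t]
#3=p has no predecessor
#4=t depends on [2:t]
#5=q has no predecessor
#6=p depends on [3:p]
#7=s depends on [1:s]
sources: [0:t, 1:s, 3:p, 5:q]
N(rest) = Σ N(rest − s) over sources s of rest; N(one piece) = 1:
  size 1 → [4]=1  [5]=1  [6]=1  [7]=1
  size 2 → [1,7]=1  [2,4]=1  [3,6]=1  [4,5]=2  [4,6]=2  [4,7]=2  [5,6]=2  [5,7]=2  [6,7]=2
  size 3 → [0,2,4]=1  [1,4,7]=3  [1,5,7]=3  [1,6,7]=3  [2,4,5]=3  [2,4,6]=3  [2,4,7]=3  [3,4,6]=3  [3,5,6]=3  [3,6,7]=3  [4,5,6]=6  [4,5,7]=6  [4,6,7]=6  [5,6,7]=6
  size 4 → [0,2,4,5]=4  [0,2,4,6]=4  [0,2,4,7]=4  [1,2,4,7]=6  [1,3,6,7]=6  [1,4,5,7]=12  [1,4,6,7]=12  [1,5,6,7]=12  [2,3,4,6]=6  [2,4,5,6]=12  [2,4,5,7]=12  [2,4,6,7]=12  [3,4,5,6]=12  [3,4,6,7]=12  [3,5,6,7]=12  [4,5,6,7]=24
  size 5 → [0,1,2,4,7]=10  [0,2,3,4,6]=10  [0,2,4,5,6]=20  [0,2,4,5,7]=20  [0,2,4,6,7]=20  [1,2,4,5,7]=30  [1,2,4,6,7]=30  [1,3,4,6,7]=30  [1,3,5,6,7]=30  [1,4,5,6,7]=60  [2,3,4,5,6]=30  [2,3,4,6,7]=30  [2,4,5,6,7]=60  [3,4,5,6,7]=60
  size 6 → [0,1,2,4,5,7]=60  [0,1,2,4,6,7]=60  [0,2,3,4,5,6]=60  [0,2,3,4,6,7]=60  [0,2,4,5,6,7]=120  [1,2,3,4,6,7]=90  [1,2,4,5,6,7]=180  [1,3,4,5,6,7]=180  [2,3,4,5,6,7]=180
  first=0(t) contributes 630
  first=1(s) contributes 420
  first=3(p) contributes 420
  first=5(q) contributes 210
|[w]| = 1680

1680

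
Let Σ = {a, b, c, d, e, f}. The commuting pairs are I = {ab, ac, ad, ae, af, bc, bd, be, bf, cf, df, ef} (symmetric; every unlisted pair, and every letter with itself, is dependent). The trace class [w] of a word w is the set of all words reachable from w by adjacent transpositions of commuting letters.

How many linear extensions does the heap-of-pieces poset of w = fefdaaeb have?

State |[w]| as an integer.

1680

#0=f has no predecessor
#1=e has no predecessor
#2=f depends on [0:f]
#3=d depends on [1:e]
#4=a has no predecessor
#5=a depends on [4:a]
#6=e depends on [3:d]
#7=b has no predecessor
sources: [0:f, 1:e, 4:a, 7:b]
N(rest) = Σ N(rest − s) over sources s of rest; N(one piece) = 1:
  size 1 → [2]=1  [5]=1  [6]=1  [7]=1
  size 2 → [0,2]=1  [2,5]=2  [2,6]=2  [2,7]=2  [3,6]=1  [4,5]=1  [5,6]=2  [5,7]=2  [6,7]=2
  size 3 → [0,2,5]=3  [0,2,6]=3  [0,2,7]=3  [1,3,6]=1  [2,3,6]=3  [2,4,5]=3  [2,5,6]=6  [2,5,7]=6  [2,6,7]=6  [3,5,6]=3  [3,6,7]=3  [4,5,6]=3  [4,5,7]=3  [5,6,7]=6
  size 4 → [0,2,3,6]=6  [0,2,4,5]=6  [0,2,5,6]=12  [0,2,5,7]=12  [0,2,6,7]=12  [1,2,3,6]=4  [1,3,5,6]=4  [1,3,6,7]=4  [2,3,5,6]=12  [2,3,6,7]=12  [2,4,5,6]=12  [2,4,5,7]=12  [2,5,6,7]=24  [3,4,5,6]=6  [3,5,6,7]=12  [4,5,6,7]=12
  size 5 → [0,1,2,3,6]=10  [0,2,3,5,6]=30  [0,2,3,6,7]=30  [0,2,4,5,6]=30  [0,2,4,5,7]=30  [0,2,5,6,7]=60  [1,2,3,5,6]=20  [1,2,3,6,7]=20  [1,3,4,5,6]=10  [1,3,5,6,7]=20  [2,3,4,5,6]=30  [2,3,5,6,7]=60  [2,4,5,6,7]=60  [3,4,5,6,7]=30
  size 6 → [0,1,2,3,5,6]=60  [0,1,2,3,6,7]=60  [0,2,3,4,5,6]=90  [0,2,3,5,6,7]=180  [0,2,4,5,6,7]=180  [1,2,3,4,5,6]=60  [1,2,3,5,6,7]=120  [1,3,4,5,6,7]=60  [2,3,4,5,6,7]=180
  first=0(f) contributes 420
  first=1(e) contributes 630
  first=4(a) contributes 420
  first=7(b) contributes 210
|[w]| = 1680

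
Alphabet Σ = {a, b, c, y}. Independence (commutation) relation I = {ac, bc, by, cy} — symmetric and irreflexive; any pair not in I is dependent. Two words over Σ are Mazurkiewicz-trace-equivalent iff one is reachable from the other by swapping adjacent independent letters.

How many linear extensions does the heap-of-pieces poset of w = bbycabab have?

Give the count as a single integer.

24

0(b) covers ∅
1(b) covers 0:b
2(y) covers ∅
3(c) covers ∅
4(a) covers 1:b, 2:y
5(b) covers 4:a
6(a) covers 5:b
7(b) covers 6:a
floor of heap: 0:b, 2:y, 3:c
completions by unplaced set U, small U first (add the entries for U minus each lowest piece of U):
  |U|=1: {3}:1  {7}:1
  |U|=2: {3,7}:2  {6,7}:1
  |U|=3: {3,6,7}:3  {5,6,7}:1
  |U|=4: {3,5,6,7}:4  {4,5,6,7}:1
  |U|=5: {1,4,5,6,7}:1  {2,4,5,6,7}:1  {3,4,5,6,7}:5
  |U|=6: {0,1,4,5,6,7}:1  {1,2,4,5,6,7}:2  {1,3,4,5,6,7}:6  {2,3,4,5,6,7}:6
  start at 0(b): 14
  start at 2(y): 7
  start at 3(c): 3
sum over floor = 24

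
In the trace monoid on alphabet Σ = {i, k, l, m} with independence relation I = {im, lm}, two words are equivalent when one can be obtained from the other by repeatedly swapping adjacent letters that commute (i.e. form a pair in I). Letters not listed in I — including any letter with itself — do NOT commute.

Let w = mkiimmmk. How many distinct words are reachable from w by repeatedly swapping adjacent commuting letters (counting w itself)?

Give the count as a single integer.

#0=m has no predecessor
#1=k depends on [0:m]
#2=i depends on [1:k]
#3=i depends on [2:i]
#4=m depends on [1:k]
#5=m depends on [4:m]
#6=m depends on [5:m]
#7=k depends on [3:i, 6:m]
sources: [0:m]
N(rest) = Σ N(rest − s) over sources s of rest; N(one piece) = 1:
  size 1 → [7]=1
  size 2 → [3,7]=1  [6,7]=1
  size 3 → [2,3,7]=1  [3,6,7]=2  [5,6,7]=1
  size 4 → [2,3,6,7]=3  [3,5,6,7]=3  [4,5,6,7]=1
  size 5 → [2,3,5,6,7]=6  [3,4,5,6,7]=4
  size 6 → [2,3,4,5,6,7]=10
  first=0(m) contributes 10

10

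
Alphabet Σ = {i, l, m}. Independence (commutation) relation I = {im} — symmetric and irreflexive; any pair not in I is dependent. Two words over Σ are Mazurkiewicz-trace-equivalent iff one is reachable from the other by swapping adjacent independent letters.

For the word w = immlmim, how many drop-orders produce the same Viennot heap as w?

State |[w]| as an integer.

#0=i has no predecessor
#1=m has no predecessor
#2=m depends on [1:m]
#3=l depends on [0:i, 2:m]
#4=m depends on [3:l]
#5=i depends on [3:l]
#6=m depends on [4:m]
sources: [0:i, 1:m]
N(rest) = Σ N(rest − s) over sources s of rest; N(one piece) = 1:
  size 1 → [5]=1  [6]=1
  size 2 → [4,6]=1  [5,6]=2
  size 3 → [4,5,6]=3
  size 4 → [3,4,5,6]=3
  size 5 → [0,3,4,5,6]=3  [2,3,4,5,6]=3
  first=0(i) contributes 3
  first=1(m) contributes 6
|[w]| = 9

9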